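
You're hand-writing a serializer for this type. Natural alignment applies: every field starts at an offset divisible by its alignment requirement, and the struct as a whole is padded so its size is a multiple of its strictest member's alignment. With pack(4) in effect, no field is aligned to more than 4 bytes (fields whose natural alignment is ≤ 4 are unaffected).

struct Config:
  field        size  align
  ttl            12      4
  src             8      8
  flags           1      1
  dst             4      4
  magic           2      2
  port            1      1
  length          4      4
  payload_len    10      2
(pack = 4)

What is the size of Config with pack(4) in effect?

ttl at 0 (size 12, align 4) → ends 12
src at 12 (size 8, align 4) → ends 20
flags at 20 (size 1, align 1) → ends 21
pad 3 to align 4 for dst
dst at 24 (size 4, align 4) → ends 28
magic at 28 (size 2, align 2) → ends 30
port at 30 (size 1, align 1) → ends 31
pad 1 to align 4 for length
length at 32 (size 4, align 4) → ends 36
payload_len at 36 (size 10, align 2) → ends 46
tail pad 2 to reach multiple of 4
total 48 bytes, alignment 4

48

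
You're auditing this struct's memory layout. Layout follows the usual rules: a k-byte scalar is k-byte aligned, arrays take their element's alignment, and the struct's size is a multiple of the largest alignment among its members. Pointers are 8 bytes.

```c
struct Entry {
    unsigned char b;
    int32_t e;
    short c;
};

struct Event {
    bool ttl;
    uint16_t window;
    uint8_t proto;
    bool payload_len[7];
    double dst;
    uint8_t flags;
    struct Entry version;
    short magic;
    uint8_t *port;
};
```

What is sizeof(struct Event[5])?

Entry: 0..1  b  (1B, 1-aligned); 1..4  -- padding (3B); 4..8  e  (4B, 4-aligned); 8..10  c  (2B, 2-aligned); 10..12  -- tail padding (2B); sizeof = 12, alignof = 4
0..1  ttl  (1B, 1-aligned)
1..2  -- padding (1B)
2..4  window  (2B, 2-aligned)
4..5  proto  (1B, 1-aligned)
5..12  payload_len  (7B, 1-aligned)
12..16  -- padding (4B)
16..24  dst  (8B, 8-aligned)
24..25  flags  (1B, 1-aligned)
25..28  -- padding (3B)
28..40  version  (12B, 4-aligned)
40..42  magic  (2B, 2-aligned)
42..48  -- padding (6B)
48..56  port  (8B, 8-aligned)
sizeof = 56, alignof = 8
array of 5: 5 × 56 = 280

280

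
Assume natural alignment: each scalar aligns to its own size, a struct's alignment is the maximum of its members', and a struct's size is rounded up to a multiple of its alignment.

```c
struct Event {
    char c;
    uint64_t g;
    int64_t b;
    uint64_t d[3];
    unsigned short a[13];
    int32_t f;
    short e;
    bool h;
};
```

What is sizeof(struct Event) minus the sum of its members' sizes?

c at 0 (size 1, align 1) → ends 1
pad 7 to align 8 for g
g at 8 (size 8, align 8) → ends 16
b at 16 (size 8, align 8) → ends 24
d at 24 (size 24, align 8) → ends 48
a at 48 (size 26, align 2) → ends 74
pad 2 to align 4 for f
f at 76 (size 4, align 4) → ends 80
e at 80 (size 2, align 2) → ends 82
h at 82 (size 1, align 1) → ends 83
tail pad 5 to reach multiple of 8
total 88 bytes, alignment 8
data bytes 74, size 88 → padding 14

14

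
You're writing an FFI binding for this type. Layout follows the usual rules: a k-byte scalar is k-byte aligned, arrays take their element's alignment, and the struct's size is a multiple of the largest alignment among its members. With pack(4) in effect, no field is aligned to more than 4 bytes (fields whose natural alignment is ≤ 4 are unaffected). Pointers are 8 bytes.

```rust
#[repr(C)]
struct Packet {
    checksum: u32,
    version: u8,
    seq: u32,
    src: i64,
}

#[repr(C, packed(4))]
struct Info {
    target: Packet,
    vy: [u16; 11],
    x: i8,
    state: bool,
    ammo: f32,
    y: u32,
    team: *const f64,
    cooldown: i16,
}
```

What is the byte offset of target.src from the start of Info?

Packet: checksum at 0 (size 4, align 4) → ends 4; version at 4 (size 1, align 1) → ends 5; pad 3 to align 4 for seq; seq at 8 (size 4, align 4) → ends 12; pad 4 to align 8 for src; src at 16 (size 8, align 8) → ends 24; total 24 bytes, alignment 8
target at 0 (size 24, align 4) → ends 24
within Packet: src at 16
0 + 16 = 16

16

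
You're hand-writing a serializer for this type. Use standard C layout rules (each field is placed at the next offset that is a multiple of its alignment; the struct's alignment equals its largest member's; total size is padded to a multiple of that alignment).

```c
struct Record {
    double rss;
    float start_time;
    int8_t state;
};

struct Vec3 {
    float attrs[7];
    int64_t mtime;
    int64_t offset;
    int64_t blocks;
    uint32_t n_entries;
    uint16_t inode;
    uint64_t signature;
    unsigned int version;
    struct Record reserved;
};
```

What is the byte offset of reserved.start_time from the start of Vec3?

88

Record: rss at 0 (size 8, align 8) → ends 8; start_time at 8 (size 4, align 4) → ends 12; state at 12 (size 1, align 1) → ends 13; tail pad 3 to reach multiple of 8; total 16 bytes, alignment 8
attrs at 0 (size 28, align 4) → ends 28
pad 4 to align 8 for mtime
mtime at 32 (size 8, align 8) → ends 40
offset at 40 (size 8, align 8) → ends 48
blocks at 48 (size 8, align 8) → ends 56
n_entries at 56 (size 4, align 4) → ends 60
inode at 60 (size 2, align 2) → ends 62
pad 2 to align 8 for signature
signature at 64 (size 8, align 8) → ends 72
version at 72 (size 4, align 4) → ends 76
pad 4 to align 8 for reserved
reserved at 80 (size 16, align 8) → ends 96
within Record: start_time at 8
80 + 8 = 88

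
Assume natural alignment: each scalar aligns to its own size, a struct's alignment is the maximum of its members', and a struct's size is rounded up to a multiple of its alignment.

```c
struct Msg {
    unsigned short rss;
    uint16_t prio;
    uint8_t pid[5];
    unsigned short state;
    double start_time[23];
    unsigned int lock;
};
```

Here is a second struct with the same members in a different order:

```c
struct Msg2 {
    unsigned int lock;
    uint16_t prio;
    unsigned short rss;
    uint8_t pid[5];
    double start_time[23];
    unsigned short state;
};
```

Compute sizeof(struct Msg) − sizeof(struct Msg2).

0

rss at 0 (size 2, align 2) → ends 2
prio at 2 (size 2, align 2) → ends 4
pid at 4 (size 5, align 1) → ends 9
pad 1 to align 2 for state
state at 10 (size 2, align 2) → ends 12
pad 4 to align 8 for start_time
start_time at 16 (size 184, align 8) → ends 200
lock at 200 (size 4, align 4) → ends 204
tail pad 4 to reach multiple of 8
total 208 bytes, alignment 8
— Msg2 —
lock at 0 (size 4, align 4) → ends 4
prio at 4 (size 2, align 2) → ends 6
rss at 6 (size 2, align 2) → ends 8
pid at 8 (size 5, align 1) → ends 13
pad 3 to align 8 for start_time
start_time at 16 (size 184, align 8) → ends 200
state at 200 (size 2, align 2) → ends 202
tail pad 6 to reach multiple of 8
total 208 bytes, alignment 8
208 − 208 = 0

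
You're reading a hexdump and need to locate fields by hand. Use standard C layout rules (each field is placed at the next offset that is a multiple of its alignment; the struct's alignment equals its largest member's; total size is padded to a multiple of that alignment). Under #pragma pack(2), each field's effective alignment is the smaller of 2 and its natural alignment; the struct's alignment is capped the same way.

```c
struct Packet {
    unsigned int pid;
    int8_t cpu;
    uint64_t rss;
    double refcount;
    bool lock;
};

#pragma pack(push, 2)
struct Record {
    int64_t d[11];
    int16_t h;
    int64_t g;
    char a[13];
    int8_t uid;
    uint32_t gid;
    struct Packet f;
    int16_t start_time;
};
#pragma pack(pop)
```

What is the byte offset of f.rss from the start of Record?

Packet: 0..4  pid  (4B, 4-aligned); 4..5  cpu  (1B, 1-aligned); 5..8  -- padding (3B); 8..16  rss  (8B, 8-aligned); 16..24  refcount  (8B, 8-aligned); 24..25  lock  (1B, 1-aligned); 25..32  -- tail padding (7B); sizeof = 32, alignof = 8
0..88  d  (88B, 2-aligned)
88..90  h  (2B, 2-aligned)
90..98  g  (8B, 2-aligned)
98..111  a  (13B, 1-aligned)
111..112  uid  (1B, 1-aligned)
112..116  gid  (4B, 2-aligned)
116..148  f  (32B, 2-aligned)
within Packet: rss at 8
116 + 8 = 124

124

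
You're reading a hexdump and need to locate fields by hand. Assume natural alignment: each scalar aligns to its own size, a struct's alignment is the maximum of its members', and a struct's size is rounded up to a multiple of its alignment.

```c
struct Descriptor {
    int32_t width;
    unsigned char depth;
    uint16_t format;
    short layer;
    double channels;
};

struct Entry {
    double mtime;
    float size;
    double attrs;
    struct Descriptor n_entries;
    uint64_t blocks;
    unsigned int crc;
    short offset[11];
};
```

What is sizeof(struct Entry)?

88 bytes

Descriptor: @0: width [4B, align 4] → 4; @4: depth [1B, align 1] → 5; +1 pad (align 2); @6: format [2B, align 2] → 8; @8: layer [2B, align 2] → 10; +6 pad (align 8); @16: channels [8B, align 8] → 24; size 24, align 8
@0: mtime [8B, align 8] → 8
@8: size [4B, align 4] → 12
+4 pad (align 8)
@16: attrs [8B, align 8] → 24
@24: n_entries [24B, align 8] → 48
@48: blocks [8B, align 8] → 56
@56: crc [4B, align 4] → 60
@60: offset [22B, align 2] → 82
+6 tail pad (align 8)
size 88, align 8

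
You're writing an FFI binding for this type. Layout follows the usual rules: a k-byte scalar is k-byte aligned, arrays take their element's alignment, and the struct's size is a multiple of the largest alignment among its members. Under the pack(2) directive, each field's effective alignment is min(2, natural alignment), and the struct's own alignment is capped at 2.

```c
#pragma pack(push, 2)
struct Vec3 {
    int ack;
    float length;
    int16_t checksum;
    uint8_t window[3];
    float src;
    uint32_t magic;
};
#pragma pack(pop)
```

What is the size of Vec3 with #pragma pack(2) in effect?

0..4  ack  (4B, 2-aligned)
4..8  length  (4B, 2-aligned)
8..10  checksum  (2B, 2-aligned)
10..13  window  (3B, 1-aligned)
13..14  -- padding (1B)
14..18  src  (4B, 2-aligned)
18..22  magic  (4B, 2-aligned)
sizeof = 22, alignof = 2

22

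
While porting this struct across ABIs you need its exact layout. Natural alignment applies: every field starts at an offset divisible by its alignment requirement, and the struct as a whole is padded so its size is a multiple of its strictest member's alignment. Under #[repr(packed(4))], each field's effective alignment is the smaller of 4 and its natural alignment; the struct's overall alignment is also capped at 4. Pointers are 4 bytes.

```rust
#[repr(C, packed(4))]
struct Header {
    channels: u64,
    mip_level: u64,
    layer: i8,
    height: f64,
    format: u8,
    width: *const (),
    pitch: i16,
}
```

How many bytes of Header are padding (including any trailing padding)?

8

@0: channels [8B, align 4] → 8
@8: mip_level [8B, align 4] → 16
@16: layer [1B, align 1] → 17
+3 pad (align 4)
@20: height [8B, align 4] → 28
@28: format [1B, align 1] → 29
+3 pad (align 4)
@32: width [4B, align 4] → 36
@36: pitch [2B, align 2] → 38
+2 tail pad (align 4)
size 40, align 4
data bytes 32, size 40 → padding 8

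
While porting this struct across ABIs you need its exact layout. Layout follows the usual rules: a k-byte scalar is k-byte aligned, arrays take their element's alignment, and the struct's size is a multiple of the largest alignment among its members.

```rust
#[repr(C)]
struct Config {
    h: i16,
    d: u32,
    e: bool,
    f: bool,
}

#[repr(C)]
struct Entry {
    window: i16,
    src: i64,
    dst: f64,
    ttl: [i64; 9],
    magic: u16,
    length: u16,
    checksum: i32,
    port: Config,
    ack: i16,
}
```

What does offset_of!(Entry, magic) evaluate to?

96

Config: @0: h [2B, align 2] → 2; +2 pad (align 4); @4: d [4B, align 4] → 8; @8: e [1B, align 1] → 9; @9: f [1B, align 1] → 10; +2 tail pad (align 4); size 12, align 4
@0: window [2B, align 2] → 2
+6 pad (align 8)
@8: src [8B, align 8] → 16
@16: dst [8B, align 8] → 24
@24: ttl [72B, align 8] → 96
@96: magic [2B, align 2] → 98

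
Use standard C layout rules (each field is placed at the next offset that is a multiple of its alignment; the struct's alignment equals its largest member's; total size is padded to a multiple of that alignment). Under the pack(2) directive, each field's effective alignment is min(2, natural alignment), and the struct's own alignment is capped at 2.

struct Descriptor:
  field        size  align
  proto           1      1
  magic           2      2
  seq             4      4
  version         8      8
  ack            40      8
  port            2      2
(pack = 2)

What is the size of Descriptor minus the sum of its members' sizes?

1

@0: proto [1B, align 1] → 1
+1 pad (align 2)
@2: magic [2B, align 2] → 4
@4: seq [4B, align 2] → 8
@8: version [8B, align 2] → 16
@16: ack [40B, align 2] → 56
@56: port [2B, align 2] → 58
size 58, align 2
data bytes 57, size 58 → padding 1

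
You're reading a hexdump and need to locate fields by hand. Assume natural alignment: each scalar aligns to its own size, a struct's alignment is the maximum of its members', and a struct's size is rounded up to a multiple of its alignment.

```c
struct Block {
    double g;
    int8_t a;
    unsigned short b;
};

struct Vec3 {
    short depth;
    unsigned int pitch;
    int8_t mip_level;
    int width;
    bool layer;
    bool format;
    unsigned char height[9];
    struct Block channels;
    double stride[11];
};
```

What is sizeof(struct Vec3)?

Block: 0..8  g  (8B, 8-aligned); 8..9  a  (1B, 1-aligned); 9..10  -- padding (1B); 10..12  b  (2B, 2-aligned); 12..16  -- tail padding (4B); sizeof = 16, alignof = 8
0..2  depth  (2B, 2-aligned)
2..4  -- padding (2B)
4..8  pitch  (4B, 4-aligned)
8..9  mip_level  (1B, 1-aligned)
9..12  -- padding (3B)
12..16  width  (4B, 4-aligned)
16..17  layer  (1B, 1-aligned)
17..18  format  (1B, 1-aligned)
18..27  height  (9B, 1-aligned)
27..32  -- padding (5B)
32..48  channels  (16B, 8-aligned)
48..136  stride  (88B, 8-aligned)
sizeof = 136, alignof = 8

136 bytes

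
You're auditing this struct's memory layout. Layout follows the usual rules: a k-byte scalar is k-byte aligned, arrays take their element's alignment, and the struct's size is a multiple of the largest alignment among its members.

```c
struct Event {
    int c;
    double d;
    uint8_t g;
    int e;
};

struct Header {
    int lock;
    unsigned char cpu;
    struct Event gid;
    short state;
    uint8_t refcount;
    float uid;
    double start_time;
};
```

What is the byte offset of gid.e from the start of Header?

Event: 0..4  c  (4B, 4-aligned); 4..8  -- padding (4B); 8..16  d  (8B, 8-aligned); 16..17  g  (1B, 1-aligned); 17..20  -- padding (3B); 20..24  e  (4B, 4-aligned); sizeof = 24, alignof = 8
0..4  lock  (4B, 4-aligned)
4..5  cpu  (1B, 1-aligned)
5..8  -- padding (3B)
8..32  gid  (24B, 8-aligned)
within Event: e at 20
8 + 20 = 28

28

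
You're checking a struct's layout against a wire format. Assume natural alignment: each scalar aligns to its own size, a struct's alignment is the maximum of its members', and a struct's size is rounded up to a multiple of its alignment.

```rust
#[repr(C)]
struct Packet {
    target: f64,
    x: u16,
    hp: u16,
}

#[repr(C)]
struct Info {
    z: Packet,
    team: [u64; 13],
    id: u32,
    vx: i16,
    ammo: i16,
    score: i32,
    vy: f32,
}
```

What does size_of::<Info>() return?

136 bytes

Packet: @0: target [8B, align 8] → 8; @8: x [2B, align 2] → 10; @10: hp [2B, align 2] → 12; +4 tail pad (align 8); size 16, align 8
@0: z [16B, align 8] → 16
@16: team [104B, align 8] → 120
@120: id [4B, align 4] → 124
@124: vx [2B, align 2] → 126
@126: ammo [2B, align 2] → 128
@128: score [4B, align 4] → 132
@132: vy [4B, align 4] → 136
size 136, align 8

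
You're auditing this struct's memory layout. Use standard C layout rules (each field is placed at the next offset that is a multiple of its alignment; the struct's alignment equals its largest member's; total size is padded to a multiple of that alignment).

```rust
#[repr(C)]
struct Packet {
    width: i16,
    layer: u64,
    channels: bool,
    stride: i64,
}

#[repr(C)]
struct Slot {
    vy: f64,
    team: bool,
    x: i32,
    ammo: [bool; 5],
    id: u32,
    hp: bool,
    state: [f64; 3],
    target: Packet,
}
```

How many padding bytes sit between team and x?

3

Packet: width at 0 (size 2, align 2) → ends 2; pad 6 to align 8 for layer; layer at 8 (size 8, align 8) → ends 16; channels at 16 (size 1, align 1) → ends 17; pad 7 to align 8 for stride; stride at 24 (size 8, align 8) → ends 32; total 32 bytes, alignment 8
vy at 0 (size 8, align 8) → ends 8
team at 8 (size 1, align 1) → ends 9
pad 3 to align 4 for x
x at 12 (size 4, align 4) → ends 16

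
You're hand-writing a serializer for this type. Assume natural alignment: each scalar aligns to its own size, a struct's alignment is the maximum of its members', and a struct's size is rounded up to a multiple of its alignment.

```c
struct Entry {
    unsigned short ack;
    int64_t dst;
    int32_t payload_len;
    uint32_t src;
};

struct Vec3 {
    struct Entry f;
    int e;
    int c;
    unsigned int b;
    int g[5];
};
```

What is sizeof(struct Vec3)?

Entry: 0..2  ack  (2B, 2-aligned); 2..8  -- padding (6B); 8..16  dst  (8B, 8-aligned); 16..20  payload_len  (4B, 4-aligned); 20..24  src  (4B, 4-aligned); sizeof = 24, alignof = 8
0..24  f  (24B, 8-aligned)
24..28  e  (4B, 4-aligned)
28..32  c  (4B, 4-aligned)
32..36  b  (4B, 4-aligned)
36..56  g  (20B, 4-aligned)
sizeof = 56, alignof = 8

56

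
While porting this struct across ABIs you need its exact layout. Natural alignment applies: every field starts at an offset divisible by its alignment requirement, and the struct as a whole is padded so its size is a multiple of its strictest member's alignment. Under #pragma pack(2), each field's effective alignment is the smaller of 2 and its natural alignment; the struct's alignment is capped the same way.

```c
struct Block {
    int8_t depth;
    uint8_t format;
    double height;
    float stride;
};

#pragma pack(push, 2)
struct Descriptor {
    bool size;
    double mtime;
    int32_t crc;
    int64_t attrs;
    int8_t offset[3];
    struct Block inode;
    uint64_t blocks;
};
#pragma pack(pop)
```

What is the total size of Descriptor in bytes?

Block: @0: depth [1B, align 1] → 1; @1: format [1B, align 1] → 2; +6 pad (align 8); @8: height [8B, align 8] → 16; @16: stride [4B, align 4] → 20; +4 tail pad (align 8); size 24, align 8
@0: size [1B, align 1] → 1
+1 pad (align 2)
@2: mtime [8B, align 2] → 10
@10: crc [4B, align 2] → 14
@14: attrs [8B, align 2] → 22
@22: offset [3B, align 1] → 25
+1 pad (align 2)
@26: inode [24B, align 2] → 50
@50: blocks [8B, align 2] → 58
size 58, align 2

58 bytes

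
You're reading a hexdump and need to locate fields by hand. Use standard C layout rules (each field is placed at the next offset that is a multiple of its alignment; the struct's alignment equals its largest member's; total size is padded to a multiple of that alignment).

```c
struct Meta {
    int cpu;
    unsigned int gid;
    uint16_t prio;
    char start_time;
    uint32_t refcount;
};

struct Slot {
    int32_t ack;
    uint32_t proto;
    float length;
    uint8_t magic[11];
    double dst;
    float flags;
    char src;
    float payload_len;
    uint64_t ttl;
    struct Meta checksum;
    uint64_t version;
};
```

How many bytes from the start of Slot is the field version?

Meta: 0..4  cpu  (4B, 4-aligned); 4..8  gid  (4B, 4-aligned); 8..10  prio  (2B, 2-aligned); 10..11  start_time  (1B, 1-aligned); 11..12  -- padding (1B); 12..16  refcount  (4B, 4-aligned); sizeof = 16, alignof = 4
0..4  ack  (4B, 4-aligned)
4..8  proto  (4B, 4-aligned)
8..12  length  (4B, 4-aligned)
12..23  magic  (11B, 1-aligned)
23..24  -- padding (1B)
24..32  dst  (8B, 8-aligned)
32..36  flags  (4B, 4-aligned)
36..37  src  (1B, 1-aligned)
37..40  -- padding (3B)
40..44  payload_len  (4B, 4-aligned)
44..48  -- padding (4B)
48..56  ttl  (8B, 8-aligned)
56..72  checksum  (16B, 4-aligned)
72..80  version  (8B, 8-aligned)

72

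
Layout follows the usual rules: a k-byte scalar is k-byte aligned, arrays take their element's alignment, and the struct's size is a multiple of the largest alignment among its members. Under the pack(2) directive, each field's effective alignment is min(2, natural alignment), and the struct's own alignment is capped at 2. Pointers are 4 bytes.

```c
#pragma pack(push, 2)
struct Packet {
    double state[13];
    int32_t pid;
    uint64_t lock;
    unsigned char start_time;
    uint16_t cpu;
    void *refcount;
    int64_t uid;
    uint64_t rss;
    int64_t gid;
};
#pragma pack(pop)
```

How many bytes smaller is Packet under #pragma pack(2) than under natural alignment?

4

natural layout:
  0..104  state  (104B, 8-aligned)
  104..108  pid  (4B, 4-aligned)
  108..112  -- padding (4B)
  112..120  lock  (8B, 8-aligned)
  120..121  start_time  (1B, 1-aligned)
  121..122  -- padding (1B)
  122..124  cpu  (2B, 2-aligned)
  124..128  refcount  (4B, 4-aligned)
  128..136  uid  (8B, 8-aligned)
  136..144  rss  (8B, 8-aligned)
  144..152  gid  (8B, 8-aligned)
  sizeof = 152, alignof = 8
packed(2) layout:
  0..104  state  (104B, 2-aligned)
  104..108  pid  (4B, 2-aligned)
  108..116  lock  (8B, 2-aligned)
  116..117  start_time  (1B, 1-aligned)
  117..118  -- padding (1B)
  118..120  cpu  (2B, 2-aligned)
  120..124  refcount  (4B, 2-aligned)
  124..132  uid  (8B, 2-aligned)
  132..140  rss  (8B, 2-aligned)
  140..148  gid  (8B, 2-aligned)
  sizeof = 148, alignof = 2
152 − 148 = 4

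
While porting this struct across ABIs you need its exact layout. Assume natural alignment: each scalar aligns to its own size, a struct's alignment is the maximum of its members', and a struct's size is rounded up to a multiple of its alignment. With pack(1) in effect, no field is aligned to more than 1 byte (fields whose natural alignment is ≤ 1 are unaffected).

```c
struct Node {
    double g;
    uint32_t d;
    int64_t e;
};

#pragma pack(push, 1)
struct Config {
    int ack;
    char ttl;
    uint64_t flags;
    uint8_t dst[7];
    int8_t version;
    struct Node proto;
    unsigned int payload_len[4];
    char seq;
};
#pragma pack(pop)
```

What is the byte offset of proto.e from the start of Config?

Node: g at 0 (size 8, align 8) → ends 8; d at 8 (size 4, align 4) → ends 12; pad 4 to align 8 for e; e at 16 (size 8, align 8) → ends 24; total 24 bytes, alignment 8
ack at 0 (size 4, align 1) → ends 4
ttl at 4 (size 1, align 1) → ends 5
flags at 5 (size 8, align 1) → ends 13
dst at 13 (size 7, align 1) → ends 20
version at 20 (size 1, align 1) → ends 21
proto at 21 (size 24, align 1) → ends 45
within Node: e at 16
21 + 16 = 37

37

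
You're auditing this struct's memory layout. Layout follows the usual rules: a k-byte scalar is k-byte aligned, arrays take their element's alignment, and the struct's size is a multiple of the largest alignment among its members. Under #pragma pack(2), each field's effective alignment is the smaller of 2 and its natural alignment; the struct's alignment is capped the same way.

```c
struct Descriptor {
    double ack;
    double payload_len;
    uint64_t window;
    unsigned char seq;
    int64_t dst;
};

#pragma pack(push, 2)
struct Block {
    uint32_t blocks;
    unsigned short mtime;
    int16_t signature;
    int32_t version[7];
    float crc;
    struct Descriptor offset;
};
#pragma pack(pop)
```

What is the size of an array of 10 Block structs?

800

Descriptor: ack at 0 (size 8, align 8) → ends 8; payload_len at 8 (size 8, align 8) → ends 16; window at 16 (size 8, align 8) → ends 24; seq at 24 (size 1, align 1) → ends 25; pad 7 to align 8 for dst; dst at 32 (size 8, align 8) → ends 40; total 40 bytes, alignment 8
blocks at 0 (size 4, align 2) → ends 4
mtime at 4 (size 2, align 2) → ends 6
signature at 6 (size 2, align 2) → ends 8
version at 8 (size 28, align 2) → ends 36
crc at 36 (size 4, align 2) → ends 40
offset at 40 (size 40, align 2) → ends 80
total 80 bytes, alignment 2
array of 10: 10 × 80 = 800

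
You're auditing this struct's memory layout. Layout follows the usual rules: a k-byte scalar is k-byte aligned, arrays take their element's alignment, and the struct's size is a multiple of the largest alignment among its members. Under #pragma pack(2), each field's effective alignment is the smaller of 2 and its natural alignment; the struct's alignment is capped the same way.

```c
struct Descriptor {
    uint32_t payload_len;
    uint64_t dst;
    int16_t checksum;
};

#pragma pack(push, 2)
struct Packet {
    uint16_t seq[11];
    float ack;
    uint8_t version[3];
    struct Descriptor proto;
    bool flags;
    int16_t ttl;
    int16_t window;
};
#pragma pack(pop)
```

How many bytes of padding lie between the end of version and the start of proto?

1

Descriptor: 0..4  payload_len  (4B, 4-aligned); 4..8  -- padding (4B); 8..16  dst  (8B, 8-aligned); 16..18  checksum  (2B, 2-aligned); 18..24  -- tail padding (6B); sizeof = 24, alignof = 8
0..22  seq  (22B, 2-aligned)
22..26  ack  (4B, 2-aligned)
26..29  version  (3B, 1-aligned)
29..30  -- padding (1B)
30..54  proto  (24B, 2-aligned)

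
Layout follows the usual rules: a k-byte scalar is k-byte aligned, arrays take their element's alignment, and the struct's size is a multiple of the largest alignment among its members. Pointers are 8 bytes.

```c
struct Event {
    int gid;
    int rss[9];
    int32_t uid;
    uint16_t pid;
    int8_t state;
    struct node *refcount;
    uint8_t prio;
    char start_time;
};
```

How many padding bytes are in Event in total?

0..4  gid  (4B, 4-aligned)
4..40  rss  (36B, 4-aligned)
40..44  uid  (4B, 4-aligned)
44..46  pid  (2B, 2-aligned)
46..47  state  (1B, 1-aligned)
47..48  -- padding (1B)
48..56  refcount  (8B, 8-aligned)
56..57  prio  (1B, 1-aligned)
57..58  start_time  (1B, 1-aligned)
58..64  -- tail padding (6B)
sizeof = 64, alignof = 8
data bytes 57, size 64 → padding 7

7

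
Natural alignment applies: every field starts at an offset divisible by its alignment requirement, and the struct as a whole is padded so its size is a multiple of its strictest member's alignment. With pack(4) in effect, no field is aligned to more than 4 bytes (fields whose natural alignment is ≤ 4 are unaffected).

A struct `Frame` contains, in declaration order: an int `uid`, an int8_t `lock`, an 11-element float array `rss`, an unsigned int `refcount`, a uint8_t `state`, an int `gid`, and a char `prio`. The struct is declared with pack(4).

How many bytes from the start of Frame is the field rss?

8

uid at 0 (size 4, align 4) → ends 4
lock at 4 (size 1, align 1) → ends 5
pad 3 to align 4 for rss
rss at 8 (size 44, align 4) → ends 52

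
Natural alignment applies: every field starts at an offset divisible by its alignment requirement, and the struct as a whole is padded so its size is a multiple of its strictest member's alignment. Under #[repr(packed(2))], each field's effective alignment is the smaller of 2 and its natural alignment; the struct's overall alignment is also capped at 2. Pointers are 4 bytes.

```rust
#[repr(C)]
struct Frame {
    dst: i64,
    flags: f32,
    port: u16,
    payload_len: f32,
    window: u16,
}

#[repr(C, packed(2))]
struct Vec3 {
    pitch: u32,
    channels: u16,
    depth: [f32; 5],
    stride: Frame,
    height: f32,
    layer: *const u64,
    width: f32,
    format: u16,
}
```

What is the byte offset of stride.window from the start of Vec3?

Frame: dst at 0 (size 8, align 8) → ends 8; flags at 8 (size 4, align 4) → ends 12; port at 12 (size 2, align 2) → ends 14; pad 2 to align 4 for payload_len; payload_len at 16 (size 4, align 4) → ends 20; window at 20 (size 2, align 2) → ends 22; tail pad 2 to reach multiple of 8; total 24 bytes, alignment 8
pitch at 0 (size 4, align 2) → ends 4
channels at 4 (size 2, align 2) → ends 6
depth at 6 (size 20, align 2) → ends 26
stride at 26 (size 24, align 2) → ends 50
within Frame: window at 20
26 + 20 = 46

46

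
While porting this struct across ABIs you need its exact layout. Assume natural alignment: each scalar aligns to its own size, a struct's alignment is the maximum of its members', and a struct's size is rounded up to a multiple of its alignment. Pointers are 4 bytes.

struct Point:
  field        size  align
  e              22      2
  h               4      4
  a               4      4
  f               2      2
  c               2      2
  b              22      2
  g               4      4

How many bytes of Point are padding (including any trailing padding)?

4

@0: e [22B, align 2] → 22
+2 pad (align 4)
@24: h [4B, align 4] → 28
@28: a [4B, align 4] → 32
@32: f [2B, align 2] → 34
@34: c [2B, align 2] → 36
@36: b [22B, align 2] → 58
+2 pad (align 4)
@60: g [4B, align 4] → 64
size 64, align 4
data bytes 60, size 64 → padding 4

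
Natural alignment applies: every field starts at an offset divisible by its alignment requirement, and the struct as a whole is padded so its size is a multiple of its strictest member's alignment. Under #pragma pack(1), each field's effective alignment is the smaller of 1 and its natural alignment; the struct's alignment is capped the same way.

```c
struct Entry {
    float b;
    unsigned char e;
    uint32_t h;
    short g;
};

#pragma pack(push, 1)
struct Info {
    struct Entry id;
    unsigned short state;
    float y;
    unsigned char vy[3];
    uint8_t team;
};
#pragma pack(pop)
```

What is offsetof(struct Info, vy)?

22

Entry: @0: b [4B, align 4] → 4; @4: e [1B, align 1] → 5; +3 pad (align 4); @8: h [4B, align 4] → 12; @12: g [2B, align 2] → 14; +2 tail pad (align 4); size 16, align 4
@0: id [16B, align 1] → 16
@16: state [2B, align 1] → 18
@18: y [4B, align 1] → 22
@22: vy [3B, align 1] → 25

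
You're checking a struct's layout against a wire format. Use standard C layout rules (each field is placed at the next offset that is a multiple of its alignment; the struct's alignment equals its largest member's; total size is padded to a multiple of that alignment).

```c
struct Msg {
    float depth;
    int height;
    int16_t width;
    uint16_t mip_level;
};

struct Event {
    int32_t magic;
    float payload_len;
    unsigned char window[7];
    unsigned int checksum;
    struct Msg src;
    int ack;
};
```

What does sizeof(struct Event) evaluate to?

Msg: 0..4  depth  (4B, 4-aligned); 4..8  height  (4B, 4-aligned); 8..10  width  (2B, 2-aligned); 10..12  mip_level  (2B, 2-aligned); sizeof = 12, alignof = 4
0..4  magic  (4B, 4-aligned)
4..8  payload_len  (4B, 4-aligned)
8..15  window  (7B, 1-aligned)
15..16  -- padding (1B)
16..20  checksum  (4B, 4-aligned)
20..32  src  (12B, 4-aligned)
32..36  ack  (4B, 4-aligned)
sizeof = 36, alignof = 4

36 bytes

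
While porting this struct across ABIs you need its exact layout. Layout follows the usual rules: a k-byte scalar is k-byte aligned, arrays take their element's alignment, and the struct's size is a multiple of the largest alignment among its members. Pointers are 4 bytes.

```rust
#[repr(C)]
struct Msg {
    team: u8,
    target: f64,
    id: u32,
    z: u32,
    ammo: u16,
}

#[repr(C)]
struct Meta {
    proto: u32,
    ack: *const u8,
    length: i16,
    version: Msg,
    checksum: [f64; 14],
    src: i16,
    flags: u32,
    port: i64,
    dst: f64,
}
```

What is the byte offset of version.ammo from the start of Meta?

40

Msg: team at 0 (size 1, align 1) → ends 1; pad 7 to align 8 for target; target at 8 (size 8, align 8) → ends 16; id at 16 (size 4, align 4) → ends 20; z at 20 (size 4, align 4) → ends 24; ammo at 24 (size 2, align 2) → ends 26; tail pad 6 to reach multiple of 8; total 32 bytes, alignment 8
proto at 0 (size 4, align 4) → ends 4
ack at 4 (size 4, align 4) → ends 8
length at 8 (size 2, align 2) → ends 10
pad 6 to align 8 for version
version at 16 (size 32, align 8) → ends 48
within Msg: ammo at 24
16 + 24 = 40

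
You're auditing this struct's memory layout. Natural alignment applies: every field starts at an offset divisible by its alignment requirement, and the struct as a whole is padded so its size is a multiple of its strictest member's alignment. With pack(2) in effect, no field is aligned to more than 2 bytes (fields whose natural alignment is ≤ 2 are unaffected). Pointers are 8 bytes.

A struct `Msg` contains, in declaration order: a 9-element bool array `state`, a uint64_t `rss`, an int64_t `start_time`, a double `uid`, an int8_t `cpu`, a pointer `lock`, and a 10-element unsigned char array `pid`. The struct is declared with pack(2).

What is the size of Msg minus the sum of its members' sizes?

@0: state [9B, align 1] → 9
+1 pad (align 2)
@10: rss [8B, align 2] → 18
@18: start_time [8B, align 2] → 26
@26: uid [8B, align 2] → 34
@34: cpu [1B, align 1] → 35
+1 pad (align 2)
@36: lock [8B, align 2] → 44
@44: pid [10B, align 1] → 54
size 54, align 2
data bytes 52, size 54 → padding 2

2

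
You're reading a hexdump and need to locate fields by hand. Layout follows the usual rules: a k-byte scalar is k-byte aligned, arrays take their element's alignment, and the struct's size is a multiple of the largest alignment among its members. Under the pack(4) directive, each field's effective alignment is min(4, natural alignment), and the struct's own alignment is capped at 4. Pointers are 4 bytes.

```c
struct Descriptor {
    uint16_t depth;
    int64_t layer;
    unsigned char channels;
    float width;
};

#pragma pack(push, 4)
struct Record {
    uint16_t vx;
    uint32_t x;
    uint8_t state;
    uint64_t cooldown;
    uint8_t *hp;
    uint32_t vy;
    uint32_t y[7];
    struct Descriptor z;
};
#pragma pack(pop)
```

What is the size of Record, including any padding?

80 bytes

Descriptor: @0: depth [2B, align 2] → 2; +6 pad (align 8); @8: layer [8B, align 8] → 16; @16: channels [1B, align 1] → 17; +3 pad (align 4); @20: width [4B, align 4] → 24; size 24, align 8
@0: vx [2B, align 2] → 2
+2 pad (align 4)
@4: x [4B, align 4] → 8
@8: state [1B, align 1] → 9
+3 pad (align 4)
@12: cooldown [8B, align 4] → 20
@20: hp [4B, align 4] → 24
@24: vy [4B, align 4] → 28
@28: y [28B, align 4] → 56
@56: z [24B, align 4] → 80
size 80, align 4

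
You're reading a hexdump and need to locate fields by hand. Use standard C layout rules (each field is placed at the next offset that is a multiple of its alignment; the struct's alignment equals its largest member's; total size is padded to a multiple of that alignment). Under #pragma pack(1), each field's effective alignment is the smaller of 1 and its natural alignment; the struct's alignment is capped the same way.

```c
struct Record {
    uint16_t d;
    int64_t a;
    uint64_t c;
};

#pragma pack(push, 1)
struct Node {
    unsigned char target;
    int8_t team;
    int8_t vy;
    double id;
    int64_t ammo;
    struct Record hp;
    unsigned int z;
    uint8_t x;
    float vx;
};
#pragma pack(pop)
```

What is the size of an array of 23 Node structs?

Record: d at 0 (size 2, align 2) → ends 2; pad 6 to align 8 for a; a at 8 (size 8, align 8) → ends 16; c at 16 (size 8, align 8) → ends 24; total 24 bytes, alignment 8
target at 0 (size 1, align 1) → ends 1
team at 1 (size 1, align 1) → ends 2
vy at 2 (size 1, align 1) → ends 3
id at 3 (size 8, align 1) → ends 11
ammo at 11 (size 8, align 1) → ends 19
hp at 19 (size 24, align 1) → ends 43
z at 43 (size 4, align 1) → ends 47
x at 47 (size 1, align 1) → ends 48
vx at 48 (size 4, align 1) → ends 52
total 52 bytes, alignment 1
array of 23: 23 × 52 = 1196

1196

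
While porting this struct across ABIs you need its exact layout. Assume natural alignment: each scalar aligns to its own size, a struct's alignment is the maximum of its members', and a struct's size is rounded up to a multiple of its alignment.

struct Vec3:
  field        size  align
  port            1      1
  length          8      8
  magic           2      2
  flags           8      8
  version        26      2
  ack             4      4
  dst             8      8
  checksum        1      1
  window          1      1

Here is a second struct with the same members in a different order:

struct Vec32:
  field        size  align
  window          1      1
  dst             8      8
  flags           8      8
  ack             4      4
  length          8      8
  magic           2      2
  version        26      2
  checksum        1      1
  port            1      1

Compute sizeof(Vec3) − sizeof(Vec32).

@0: port [1B, align 1] → 1
+7 pad (align 8)
@8: length [8B, align 8] → 16
@16: magic [2B, align 2] → 18
+6 pad (align 8)
@24: flags [8B, align 8] → 32
@32: version [26B, align 2] → 58
+2 pad (align 4)
@60: ack [4B, align 4] → 64
@64: dst [8B, align 8] → 72
@72: checksum [1B, align 1] → 73
@73: window [1B, align 1] → 74
+6 tail pad (align 8)
size 80, align 8
— Vec32 —
@0: window [1B, align 1] → 1
+7 pad (align 8)
@8: dst [8B, align 8] → 16
@16: flags [8B, align 8] → 24
@24: ack [4B, align 4] → 28
+4 pad (align 8)
@32: length [8B, align 8] → 40
@40: magic [2B, align 2] → 42
@42: version [26B, align 2] → 68
@68: checksum [1B, align 1] → 69
@69: port [1B, align 1] → 70
+2 tail pad (align 8)
size 72, align 8
80 − 72 = 8

8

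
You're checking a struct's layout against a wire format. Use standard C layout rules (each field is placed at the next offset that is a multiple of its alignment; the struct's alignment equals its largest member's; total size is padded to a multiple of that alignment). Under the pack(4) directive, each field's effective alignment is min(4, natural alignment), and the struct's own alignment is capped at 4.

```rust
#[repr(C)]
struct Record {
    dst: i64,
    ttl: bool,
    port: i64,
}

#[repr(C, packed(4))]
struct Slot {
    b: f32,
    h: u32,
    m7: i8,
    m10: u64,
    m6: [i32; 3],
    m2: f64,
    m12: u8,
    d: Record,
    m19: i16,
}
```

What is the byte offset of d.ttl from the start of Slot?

Record: @0: dst [8B, align 8] → 8; @8: ttl [1B, align 1] → 9; +7 pad (align 8); @16: port [8B, align 8] → 24; size 24, align 8
@0: b [4B, align 4] → 4
@4: h [4B, align 4] → 8
@8: m7 [1B, align 1] → 9
+3 pad (align 4)
@12: m10 [8B, align 4] → 20
@20: m6 [12B, align 4] → 32
@32: m2 [8B, align 4] → 40
@40: m12 [1B, align 1] → 41
+3 pad (align 4)
@44: d [24B, align 4] → 68
within Record: ttl at 8
44 + 8 = 52

52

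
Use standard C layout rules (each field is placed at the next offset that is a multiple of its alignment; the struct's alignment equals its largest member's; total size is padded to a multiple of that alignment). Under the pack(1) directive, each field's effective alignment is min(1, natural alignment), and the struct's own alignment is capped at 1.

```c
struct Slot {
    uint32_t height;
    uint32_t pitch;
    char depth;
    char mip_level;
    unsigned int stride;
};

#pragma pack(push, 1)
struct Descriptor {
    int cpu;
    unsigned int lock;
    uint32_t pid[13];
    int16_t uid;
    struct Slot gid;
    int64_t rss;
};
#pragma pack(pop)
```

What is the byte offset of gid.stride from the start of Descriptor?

74

Slot: height at 0 (size 4, align 4) → ends 4; pitch at 4 (size 4, align 4) → ends 8; depth at 8 (size 1, align 1) → ends 9; mip_level at 9 (size 1, align 1) → ends 10; pad 2 to align 4 for stride; stride at 12 (size 4, align 4) → ends 16; total 16 bytes, alignment 4
cpu at 0 (size 4, align 1) → ends 4
lock at 4 (size 4, align 1) → ends 8
pid at 8 (size 52, align 1) → ends 60
uid at 60 (size 2, align 1) → ends 62
gid at 62 (size 16, align 1) → ends 78
within Slot: stride at 12
62 + 12 = 74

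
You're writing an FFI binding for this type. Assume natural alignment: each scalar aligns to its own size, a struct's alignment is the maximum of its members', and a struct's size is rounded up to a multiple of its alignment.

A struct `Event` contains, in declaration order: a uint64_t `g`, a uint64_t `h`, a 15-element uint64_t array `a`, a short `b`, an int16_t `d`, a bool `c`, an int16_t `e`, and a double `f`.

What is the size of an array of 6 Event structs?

912

@0: g [8B, align 8] → 8
@8: h [8B, align 8] → 16
@16: a [120B, align 8] → 136
@136: b [2B, align 2] → 138
@138: d [2B, align 2] → 140
@140: c [1B, align 1] → 141
+1 pad (align 2)
@142: e [2B, align 2] → 144
@144: f [8B, align 8] → 152
size 152, align 8
array of 6: 6 × 152 = 912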